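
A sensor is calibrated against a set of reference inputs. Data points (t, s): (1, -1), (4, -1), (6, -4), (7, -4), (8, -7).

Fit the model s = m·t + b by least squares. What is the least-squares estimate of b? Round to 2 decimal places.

Entries of AᵀA: Σt·t = 166, Σt = 26, Σ1 = 5.
And Σt·s = -113, Σs = -17.
So AᵀA·[m, b]ᵀ = Aᵀs: [[166, 26]; [26, 5]]·[m, b]ᵀ = [-113, -17]ᵀ.
Eliminating b: 5·(row 1) − 26·(row 2) gives 154·m = 5·(-113) − 26·(-17) = -123, so m = -123/154.
Then b = ((-17) − 26·(-123/154))/5 = 58/77.

b = 0.75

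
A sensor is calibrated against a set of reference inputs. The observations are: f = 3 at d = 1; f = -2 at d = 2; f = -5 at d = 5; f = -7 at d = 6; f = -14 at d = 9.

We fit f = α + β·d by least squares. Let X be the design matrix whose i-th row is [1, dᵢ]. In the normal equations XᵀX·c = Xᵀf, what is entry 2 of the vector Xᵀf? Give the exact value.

-194

Entry 2 ↔ basis d, so (Xᵀf)_{2} = Σᵢ (d)·fᵢ = (1)·(3) + (2)·(-2) + (5)·(-5) + (6)·(-7) + (9)·(-14) = -194.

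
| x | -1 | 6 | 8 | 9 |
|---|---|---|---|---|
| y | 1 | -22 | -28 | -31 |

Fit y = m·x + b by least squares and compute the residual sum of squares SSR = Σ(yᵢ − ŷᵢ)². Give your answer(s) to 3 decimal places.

Entries of AᵀA: Σx·x = 182, Σx = 22, Σ1 = 4.
And Σx·y = -636, Σy = -80.
Δ = 182·4 − 22² = 244.
m = ((-636)·4 − 22·(-80))/244 = -196/61; b = (182·(-80) − 22·(-636))/244 = -142/61.
Residuals: 7/61, -24/61, 2/61, 15/61; SSR = 14/61.

SSR = 0.230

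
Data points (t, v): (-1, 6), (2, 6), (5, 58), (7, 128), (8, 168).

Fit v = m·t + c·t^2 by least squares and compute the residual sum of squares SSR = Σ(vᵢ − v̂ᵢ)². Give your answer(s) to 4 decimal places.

Entries of AᵀA: Σt·t = 143, Σt·t^2 = 987, Σt^2·t^2 = 7139.
Moment sums: Σt·v = 2536, Σt^2·v = 18504.
AᵀA·[m, c]ᵀ = Aᵀv becomes [[143, 987]; [987, 7139]]·[m, c]ᵀ = [2536, 18504]ᵀ.
Eliminating c: 7139·(row 1) − 987·(row 2) gives 46708·m = 7139·2536 − 987·18504 = -158944, so m = -39736/11677.
Then c = (18504 − 987·(-39736/11677))/7139 = 35760/11677.
Residuals: -5434/11677, 6494/11677, -18054/11677, 20568/11677, -9016/11677; SSR = 77244/11677.

SSR = 6.6151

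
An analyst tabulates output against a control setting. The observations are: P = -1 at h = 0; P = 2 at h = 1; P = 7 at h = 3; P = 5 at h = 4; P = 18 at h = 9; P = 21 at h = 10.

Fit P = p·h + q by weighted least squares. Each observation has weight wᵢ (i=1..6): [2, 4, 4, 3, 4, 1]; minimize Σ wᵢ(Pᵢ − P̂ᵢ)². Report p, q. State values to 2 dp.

p = 2.05, q = -0.54

From the data, Σwᵢ·h·h = 512, Σwᵢ·h = 74, Σwᵢ·1 = 18.
And Σwᵢ·h·P = 1010, Σwᵢ·P = 142.
So AᵀWA·[p, q]ᵀ = AᵀWP: [[512, 74]; [74, 18]]·[p, q]ᵀ = [1010, 142]ᵀ.
Determinant 512·18 − 74² = 3740.
p = (1010·18 − 74·142)/3740 = 1918/935; q = (512·142 − 74·1010)/3740 = -509/935.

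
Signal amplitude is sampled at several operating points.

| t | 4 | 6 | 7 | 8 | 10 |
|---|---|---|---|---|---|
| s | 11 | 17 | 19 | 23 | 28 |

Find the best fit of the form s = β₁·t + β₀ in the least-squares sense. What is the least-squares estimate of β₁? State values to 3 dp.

From the data, Σt·t = 265, Σt = 35, Σ1 = 5.
Moment sums: Σt·s = 743, Σs = 98.
MᵀM·[β₁, β₀]ᵀ = Mᵀs becomes [[265, 35]; [35, 5]]·[β₁, β₀]ᵀ = [743, 98]ᵀ.
Eliminating β₀: 5·(row 1) − 35·(row 2) gives 100·β₁ = 5·743 − 35·98 = 285, so β₁ = 57/20.
Then β₀ = (98 − 35·(57/20))/5 = -7/20.

β₁ = 2.850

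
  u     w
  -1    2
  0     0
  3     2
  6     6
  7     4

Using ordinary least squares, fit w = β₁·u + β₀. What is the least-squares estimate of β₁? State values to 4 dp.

MᵀM·[β₁, β₀]ᵀ = Mᵀw reads: 95·β₁ + 15·β₀ = 68;  15·β₁ + 5·β₀ = 14.
Eliminating β₀: 5·(row 1) − 15·(row 2) gives 250·β₁ = 5·68 − 15·14 = 130, so β₁ = 13/25.
Then β₀ = (14 − 15·(13/25))/5 = 31/25.

β₁ = 0.5200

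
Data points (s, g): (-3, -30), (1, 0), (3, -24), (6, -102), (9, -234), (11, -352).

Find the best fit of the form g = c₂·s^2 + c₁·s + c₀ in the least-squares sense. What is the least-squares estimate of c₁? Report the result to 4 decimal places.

Normal-equation sums: Σs^2·s^2 = 22661, Σs^2·s = 2277, Σs^2 = 257, Σs·s = 257, Σs = 27, Σ1 = 6.
For Mᵀg: Σs^2·g = -65704, Σs·g = -6572, Σg = -742.
MᵀM·[c₂, c₁, c₀]ᵀ = Mᵀg becomes [[22661, 2277, 257]; [2277, 257, 27]; [257, 27, 6]]·[c₂, c₁, c₀]ᵀ = [-65704, -6572, -742]ᵀ.
Solving the 3×3 system (Gaussian elimination) gives c₂ = -730357/242579, c₁ = 251713/242579, c₀ = 151980/242579.

c₁ = 1.0377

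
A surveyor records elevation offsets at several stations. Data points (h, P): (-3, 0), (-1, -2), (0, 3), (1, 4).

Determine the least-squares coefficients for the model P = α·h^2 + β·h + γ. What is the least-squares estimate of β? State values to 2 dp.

β = 2.67

Normal-equation sums: Σh^2·h^2 = 83, Σh^2·h = -27, Σh^2 = 11, Σh·h = 11, Σh = -3, Σ1 = 4.
Moment sums: Σh^2·P = 2, Σh·P = 6, ΣP = 5.
XᵀX·[α, β, γ]ᵀ = XᵀP becomes [[83, -27, 11]; [-27, 11, -3]; [11, -3, 4]]·[α, β, γ]ᵀ = [2, 6, 5]ᵀ.
Inverting the 3×3 Gram matrix, [α, β, γ]ᵀ = [8/11, 147/55, 69/55]ᵀ.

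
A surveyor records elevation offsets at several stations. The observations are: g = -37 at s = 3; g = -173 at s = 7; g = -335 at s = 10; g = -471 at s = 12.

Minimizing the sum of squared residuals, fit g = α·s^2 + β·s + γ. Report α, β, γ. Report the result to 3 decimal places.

α = -2.840, β = -5.634, γ = 5.487

Sums needed: Σs^2·s^2 = 33218, Σs^2·s = 3098, Σs^2 = 302, Σs·s = 302, Σs = 32, Σ1 = 4.
Moment sums: Σs^2·g = -110134, Σs·g = -10324, Σg = -1016.
Row-reducing yields α = -2218/781, β = -400/71, γ = 4285/781.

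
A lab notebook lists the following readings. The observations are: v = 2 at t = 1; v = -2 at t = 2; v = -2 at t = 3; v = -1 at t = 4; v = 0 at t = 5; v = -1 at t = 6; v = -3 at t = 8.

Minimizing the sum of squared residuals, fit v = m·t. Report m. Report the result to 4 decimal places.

Compute the Gram sums: Σt·t = 155.
Moment sums: Σt·v = -42.
So MᵀM·[m]ᵀ = Mᵀv: [[155]]·[m]ᵀ = [-42]ᵀ.
Hence m = -42 / 155 ≈ -0.270968.

m = -0.2710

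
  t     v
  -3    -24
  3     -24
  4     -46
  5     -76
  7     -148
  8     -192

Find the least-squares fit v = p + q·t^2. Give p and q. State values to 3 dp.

p = 2.758, q = -3.061

Compute the Gram sums: Σ1 = 6, Σt^2 = 172, Σt^2·t^2 = 7540.
And Σv = -510, Σt^2·v = -22608.
Normal equations: [[6, 172]; [172, 7540]]·[p, q]ᵀ = [-510, -22608]ᵀ.
Δ = 6·7540 − 172² = 15656.
p = ((-510)·7540 − 172·(-22608))/15656 = 5397/1957; q = (6·(-22608) − 172·(-510))/15656 = -5991/1957.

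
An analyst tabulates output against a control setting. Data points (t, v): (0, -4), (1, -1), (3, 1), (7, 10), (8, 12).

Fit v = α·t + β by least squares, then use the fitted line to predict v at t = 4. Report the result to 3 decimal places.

From the data, Σt·t = 123, Σt = 19, Σ1 = 5.
For Mᵀv: Σt·v = 168, Σv = 18.
So MᵀM·[α, β]ᵀ = Mᵀv: [[123, 19]; [19, 5]]·[α, β]ᵀ = [168, 18]ᵀ.
Δ = 123·5 − 19² = 254.
α = (168·5 − 19·18)/254 = 249/127; β = (123·18 − 19·168)/254 = -489/127.
At t = 4: v̂ = (249/127)·(4) + (-489/127)·(1) = 507/127.

v̂ = 3.992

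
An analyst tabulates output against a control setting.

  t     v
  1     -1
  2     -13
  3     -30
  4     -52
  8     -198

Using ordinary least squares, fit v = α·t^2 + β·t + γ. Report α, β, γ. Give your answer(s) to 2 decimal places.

Normal-equation sums: Σt^2·t^2 = 4450, Σt^2·t = 612, Σt^2 = 94, Σt·t = 94, Σt = 18, Σ1 = 5.
Moment sums: Σt^2·v = -13827, Σt·v = -1909, Σv = -294.
Normal equations: [[4450, 612, 94]; [612, 94, 18]; [94, 18, 5]]·[α, β, γ]ᵀ = [-13827, -1909, -294]ᵀ.
Row-reducing yields α = -24075/8702, β = -1469/458, γ = 20706/4351.

α = -2.77, β = -3.21, γ = 4.76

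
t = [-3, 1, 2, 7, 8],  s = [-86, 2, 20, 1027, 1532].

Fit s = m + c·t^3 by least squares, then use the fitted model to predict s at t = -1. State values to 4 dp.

Compute the Gram sums: Σ1 = 5, Σt^3 = 837, Σt^3·t^3 = 380587.
And Σs = 2495, Σt^3·s = 1139129.
MᵀM·[m, c]ᵀ = Mᵀs becomes [[5, 837]; [837, 380587]]·[m, c]ᵀ = [2495, 1139129]ᵀ.
det = 5·380587 − 837² = 1202366.
m = (2495·380587 − 837·1139129)/1202366 = -62684/19393; c = (5·1139129 − 837·2495)/1202366 = 1803665/601183.
At t = -1: ŝ = (-62684/19393)·(1) + (1803665/601183)·(-1) = -3746869/601183.

ŝ = -6.2325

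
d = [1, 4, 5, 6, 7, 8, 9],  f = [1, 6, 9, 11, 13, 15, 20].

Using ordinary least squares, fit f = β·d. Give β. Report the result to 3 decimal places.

Setting ∂/∂β … = 0 gives: 272·β = 527.
(Σd·d = 272, Σd·f = 527.)
β = 527/272 = 1.9375.

β = 1.938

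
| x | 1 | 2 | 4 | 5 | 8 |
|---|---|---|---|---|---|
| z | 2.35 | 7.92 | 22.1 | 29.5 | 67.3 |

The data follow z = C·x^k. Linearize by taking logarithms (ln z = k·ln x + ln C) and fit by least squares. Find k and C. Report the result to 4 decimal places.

k = 1.5856, C = 2.4433

With ln zᵢ as the transformed response and ln xᵢ as the regressor:
Σln x = 5.7683, Σ(ln x)² = 9.3166, Σln z = 13.6129, Σln x·ln z = 19.9254.
Equations: 9.3166·k + 5.7683·ln C = 19.9254;  5.7683·k + 5·ln C = 13.6129.
Slope k = (n·Σln x·ln z − Σln x·Σln z)/(n·Σ(ln x)² − (Σln x)²) = (5·19.9254 − 5.7683·13.6129)/13.3096 = 1.58558; ln C = (Σln z − k·Σln x)/n = 0.89336, so C = exp(0.89336) = 2.44334.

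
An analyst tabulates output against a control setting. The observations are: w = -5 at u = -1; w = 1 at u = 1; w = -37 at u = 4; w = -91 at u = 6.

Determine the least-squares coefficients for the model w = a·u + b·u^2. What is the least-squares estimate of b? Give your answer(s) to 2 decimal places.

b = -2.98

Forming MᵀM = [[54, 280]; [280, 1554]] and Mᵀw = [-688, -3872]ᵀ gives MᵀM·[a, b]ᵀ = Mᵀw.
Eliminating b: 1554·(row 1) − 280·(row 2) gives 5516·a = 1554·(-688) − 280·(-3872) = 15008, so a = 536/197.
Then b = ((-3872) − 280·(536/197))/1554 = -4112/1379.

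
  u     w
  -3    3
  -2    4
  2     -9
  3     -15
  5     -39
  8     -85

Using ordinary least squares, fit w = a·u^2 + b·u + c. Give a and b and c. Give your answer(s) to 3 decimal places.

a = -0.960, b = -3.192, c = 1.817

AᵀA·[a, b, c]ᵀ = Aᵀw reads: 4915·a + 637·b + 115·c = -6543;  637·a + 115·b + 13·c = -955;  115·a + 13·b + 6·c = -141.
(Σu^2·u^2 = 4915, Σu^2·u = 637, Σu^2 = 115, Σu·u = 115, Σu = 13, Σ1 = 6, Σu^2·w = -6543, Σu·w = -955, Σw = -141.)
Solving the 3×3 system (Gaussian elimination) gives a = -244757/254928, b = -813637/254928, c = 9651/5311.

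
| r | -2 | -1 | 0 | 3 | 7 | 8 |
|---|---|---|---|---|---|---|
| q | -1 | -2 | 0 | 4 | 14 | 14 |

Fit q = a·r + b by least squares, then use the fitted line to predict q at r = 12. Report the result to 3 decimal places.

q̂ = 21.127

Entries of AᵀA: Σr·r = 127, Σr = 15, Σ1 = 6.
And Σr·q = 226, Σq = 29.
Δ = 127·6 − 15² = 537.
a = (226·6 − 15·29)/537 = 307/179; b = (127·29 − 15·226)/537 = 293/537.
At r = 12: q̂ = (307/179)·(12) + (293/537)·(1) = 11345/537.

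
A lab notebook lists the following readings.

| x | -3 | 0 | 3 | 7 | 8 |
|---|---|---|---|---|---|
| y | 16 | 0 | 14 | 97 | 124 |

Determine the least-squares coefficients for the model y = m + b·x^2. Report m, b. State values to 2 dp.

The normal system MᵀM·[m, b]ᵀ = Mᵀy is [[5, 131]; [131, 6659]]·[m, b]ᵀ = [251, 12959]ᵀ.
Determinant 5·6659 − 131² = 16134.
m = (251·6659 − 131·12959)/16134 = -4370/2689; b = (5·12959 − 131·251)/16134 = 5319/2689.

m = -1.63, b = 1.98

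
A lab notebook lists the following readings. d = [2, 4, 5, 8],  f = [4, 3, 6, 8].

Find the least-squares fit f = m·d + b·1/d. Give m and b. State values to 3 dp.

Normal-equation sums: Σd·d = 109, Σd·1/d = 4, Σ1/d·1/d = 589/1600.
Moment sums: Σd·f = 114, Σ1/d·f = 99/20.
MᵀM·[m, b]ᵀ = Mᵀf becomes [[109, 4]; [4, 589/1600]]·[m, b]ᵀ = [114, 99/20]ᵀ.
Δ = 109·(589/1600) − 4² = 38601/1600.
m = (114·(589/1600) − 4·(99/20))/(38601/1600) = 11822/12867; b = (109·(99/20) − 4·114)/(38601/1600) = 44560/12867.

m = 0.919, b = 3.463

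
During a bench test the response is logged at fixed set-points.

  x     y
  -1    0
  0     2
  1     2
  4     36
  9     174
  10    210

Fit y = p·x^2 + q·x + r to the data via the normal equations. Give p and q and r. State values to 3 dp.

p = 1.996, q = 1.177, r = -0.046

Forming MᵀM = [[16819, 1793, 199]; [1793, 199, 23]; [199, 23, 6]] and Mᵀy = [35672, 3812, 424]ᵀ gives MᵀM·[p, q, r]ᵀ = Mᵀy.
Inverting the 3×3 Gram matrix, [p, q, r]ᵀ = [30515/15288, 17993/15288, -9/196]ᵀ.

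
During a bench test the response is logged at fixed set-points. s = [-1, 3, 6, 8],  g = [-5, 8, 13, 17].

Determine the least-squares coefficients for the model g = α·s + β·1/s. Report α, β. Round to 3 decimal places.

α = 2.097, β = 3.094

From the data, Σs·s = 110, Σs·1/s = 4, Σ1/s·1/s = 665/576.
Right-hand side: Σs·g = 243, Σ1/s·g = 287/24.
So MᵀM·[α, β]ᵀ = Mᵀg: [[110, 4]; [4, 665/576]]·[α, β]ᵀ = [243, 287/24]ᵀ.
Determinant 110·(665/576) − 4² = 31967/288.
α = (243·(665/576) − 4·(287/24))/(31967/288) = 10311/4918; β = (110·(287/24) − 4·243)/(31967/288) = 7608/2459.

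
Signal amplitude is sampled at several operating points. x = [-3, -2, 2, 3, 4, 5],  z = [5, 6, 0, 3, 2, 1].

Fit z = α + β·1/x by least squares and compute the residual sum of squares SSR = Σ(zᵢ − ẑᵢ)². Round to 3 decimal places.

SSR = 4.087

Compute the Gram sums: Σ1 = 6, Σ1/x = 9/20, Σ1/x·1/x = 2969/3600.
Moment sums: Σz = 17, Σ1/x·z = -89/30.
MᵀM·[α, β]ᵀ = Mᵀz becomes [[6, 9/20]; [9/20, 2969/3600]]·[α, β]ᵀ = [17, -89/30]ᵀ.
Eliminating β: (2969/3600)·(row 1) − (9/20)·(row 2) gives (1139/240)·α = (2969/3600)·17 − (9/20)·(-89/30) = 55279/3600, so α = 55279/17085.
Then β = ((-89/30) − (9/20)·(55279/17085))/(2969/3600) = -6108/1139.
Residuals: -394/17085, 1421/17085, -557/1005, 26516/17085, 1796/17085, -3974/3417; SSR = 69826/17085.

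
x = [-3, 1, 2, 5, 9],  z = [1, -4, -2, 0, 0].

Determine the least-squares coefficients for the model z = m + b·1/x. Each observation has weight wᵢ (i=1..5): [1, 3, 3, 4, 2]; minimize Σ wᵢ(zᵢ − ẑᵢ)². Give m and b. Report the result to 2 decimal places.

Compute the Gram sums: Σwᵢ·1 = 13, Σwᵢ·1/x = 467/90, Σwᵢ·1/x·1/x = 32771/8100.
Moment sums: Σwᵢ·z = -17, Σwᵢ·1/x·z = -46/3.
So MᵀWM·[m, b]ᵀ = MᵀWz: [[13, 467/90]; [467/90, 32771/8100]]·[m, b]ᵀ = [-17, -46/3]ᵀ.
det = 13·(32771/8100) − (467/90)² = 103967/4050.
m = ((-17)·(32771/8100) − (467/90)·(-46/3))/(103967/4050) = 87353/207934; b = (13·(-46/3) − (467/90)·(-17))/(103967/4050) = -450045/103967.

m = 0.42, b = -4.33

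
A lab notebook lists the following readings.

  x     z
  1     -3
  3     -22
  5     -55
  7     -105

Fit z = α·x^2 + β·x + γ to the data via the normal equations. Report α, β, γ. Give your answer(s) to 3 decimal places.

α = -1.938, β = -1.450, γ = 0.238

MᵀM·[α, β, γ]ᵀ = Mᵀz reads: 3108·α + 496·β + 84·γ = -6721;  496·α + 84·β + 16·γ = -1079;  84·α + 16·β + 4·γ = -185.
(Σx^2·x^2 = 3108, Σx^2·x = 496, Σx^2 = 84, Σx·x = 84, Σx = 16, Σ1 = 4, Σx^2·z = -6721, Σx·z = -1079, Σz = -185.)
Inverting the 3×3 Gram matrix, [α, β, γ]ᵀ = [-31/16, -29/20, 19/80]ᵀ.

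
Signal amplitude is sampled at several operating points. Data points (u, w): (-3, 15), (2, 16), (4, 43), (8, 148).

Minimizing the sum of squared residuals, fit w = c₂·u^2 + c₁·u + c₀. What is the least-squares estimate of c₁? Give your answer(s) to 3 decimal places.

Compute the Gram sums: Σu^2·u^2 = 4449, Σu^2·u = 557, Σu^2 = 93, Σu·u = 93, Σu = 11, Σ1 = 4.
Right-hand side: Σu^2·w = 10359, Σu·w = 1343, Σw = 222.
MᵀM·[c₂, c₁, c₀]ᵀ = Mᵀw becomes [[4449, 557, 93]; [557, 93, 11]; [93, 11, 4]]·[c₂, c₁, c₀]ᵀ = [10359, 1343, 222]ᵀ.
Row-reducing yields c₂ = 210955/105484, c₁ = 218595/105484, c₀ = 174261/52742.

c₁ = 2.072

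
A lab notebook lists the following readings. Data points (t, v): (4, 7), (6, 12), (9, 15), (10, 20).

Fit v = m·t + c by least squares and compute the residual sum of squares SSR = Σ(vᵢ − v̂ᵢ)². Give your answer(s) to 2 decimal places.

With design matrix X, XᵀX = [[233, 29]; [29, 4]] and Xᵀv = [435, 54]ᵀ.
det = 233·4 − 29² = 91.
m = (435·4 − 29·54)/91 = 174/91; c = (233·54 − 29·435)/91 = -33/91.
Residuals: -2/7, 81/91, -24/13, 113/91; SSR = 530/91.

SSR = 5.82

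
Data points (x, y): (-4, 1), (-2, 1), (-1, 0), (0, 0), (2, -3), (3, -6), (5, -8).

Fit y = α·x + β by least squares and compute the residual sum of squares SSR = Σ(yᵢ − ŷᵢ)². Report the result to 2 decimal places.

SSR = 8.83

Normal-equation sums: Σx·x = 59, Σx = 3, Σ1 = 7.
For Mᵀy: Σx·y = -70, Σy = -15.
Normal equations: [[59, 3]; [3, 7]]·[α, β]ᵀ = [-70, -15]ᵀ.
Determinant 59·7 − 3² = 404.
α = ((-70)·7 − 3·(-15))/404 = -445/404; β = (59·(-15) − 3·(-70))/404 = -675/404.
Residuals: -701/404, 189/404, 115/202, 675/404, 353/404, -207/202, -83/101; SSR = 3569/404.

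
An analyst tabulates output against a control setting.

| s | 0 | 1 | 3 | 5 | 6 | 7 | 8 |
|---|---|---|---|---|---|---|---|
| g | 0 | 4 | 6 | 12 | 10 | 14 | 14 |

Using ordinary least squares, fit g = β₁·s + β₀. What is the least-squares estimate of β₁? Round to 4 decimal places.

β₁ = 1.7113

Normal-equation sums: Σs·s = 184, Σs = 30, Σ1 = 7.
For Aᵀg: Σs·g = 352, Σg = 60.
Δ = 184·7 − 30² = 388.
β₁ = (352·7 − 30·60)/388 = 166/97; β₀ = (184·60 − 30·352)/388 = 120/97.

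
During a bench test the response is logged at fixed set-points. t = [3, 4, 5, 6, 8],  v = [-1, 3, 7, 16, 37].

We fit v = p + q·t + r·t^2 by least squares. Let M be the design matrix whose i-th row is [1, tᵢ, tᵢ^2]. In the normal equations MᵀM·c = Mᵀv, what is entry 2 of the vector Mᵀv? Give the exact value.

436

Entry 2 ↔ basis t, so (Mᵀv)_{2} = Σᵢ (t)·vᵢ = (3)·(-1) + (4)·(3) + (5)·(7) + (6)·(16) + (8)·(37) = 436.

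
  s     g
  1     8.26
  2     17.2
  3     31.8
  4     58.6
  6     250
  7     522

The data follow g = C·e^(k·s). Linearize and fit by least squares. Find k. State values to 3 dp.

k = 0.685

Linearized form: ln g = k·s + ln C. From the 6 transformed points,
Σs = 23.0000, Σ(s)² = 115.0000, Σln g = 24.2657, Σs·ln g = 111.3950.
Equations: 115.0000·k + 23.0000·ln C = 111.3950;  23.0000·k + 6·ln C = 24.2657.
Slope k = (n·Σs·ln g − Σs·Σln g)/(n·Σ(s)² − (Σs)²) = (6·111.3950 − 23.0000·24.2657)/161.0000 = 0.68484; ln C = (Σln g − k·Σs)/n = 1.41904.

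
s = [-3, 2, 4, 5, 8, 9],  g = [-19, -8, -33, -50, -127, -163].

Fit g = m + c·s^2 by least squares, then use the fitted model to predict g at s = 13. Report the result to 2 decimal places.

ĝ = -337.68

Setting ∂/∂m … = 0 gives: 6·m + 199·c = -400;  199·m + 11635·c = -23312.
(Σ1 = 6, Σs^2 = 199, Σs^2·s^2 = 11635, Σg = -400, Σs^2·g = -23312.)
Δ = 6·11635 − 199² = 30209.
m = ((-400)·11635 − 199·(-23312))/30209 = -14912/30209; c = (6·(-23312) − 199·(-400))/30209 = -60272/30209.
At s = 13: ĝ = (-14912/30209)·(1) + (-60272/30209)·(169) = -10200880/30209.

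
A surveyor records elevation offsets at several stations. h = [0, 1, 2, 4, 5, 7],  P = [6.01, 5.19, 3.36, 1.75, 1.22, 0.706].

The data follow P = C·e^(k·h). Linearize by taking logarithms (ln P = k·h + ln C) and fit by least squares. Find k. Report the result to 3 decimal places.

Let Y = ln P. Fitting Y = k·h + ln C by least squares:
Σh = 19.0000, Σ(h)² = 95.0000, Σln P = 5.0624, Σh·ln P = 4.8664.
Normal system: [[95.0000, 19.0000]; [19.0000, 6]]·[k, ln C]ᵀ = [4.8664, 5.0624]ᵀ.
Δ = 95.0000·6 − (19.0000)² = 209.0000; k = (4.8664·6 − 19.0000·5.0624)/209.0000 = -0.32052, ln C = (95.0000·5.0624 − 19.0000·4.8664)/209.0000 = 1.85871.

k = -0.321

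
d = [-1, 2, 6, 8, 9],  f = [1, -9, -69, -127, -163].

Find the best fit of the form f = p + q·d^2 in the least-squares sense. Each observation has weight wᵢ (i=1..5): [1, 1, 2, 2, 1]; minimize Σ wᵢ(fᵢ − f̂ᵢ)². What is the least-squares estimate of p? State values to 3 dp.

MᵀWM·[p, q]ᵀ = MᵀWf reads: 7·p + 286·q = -563;  286·p + 17362·q = -34462.
(Σwᵢ·1 = 7, Σwᵢ·d^2 = 286, Σwᵢ·d^2·d^2 = 17362, Σwᵢ·f = -563, Σwᵢ·d^2·f = -34462.)
Δ = 7·17362 − 286² = 39738.
p = ((-563)·17362 − 286·(-34462))/39738 = 1099/537; q = (7·(-34462) − 286·(-563))/39738 = -1084/537.

p = 2.047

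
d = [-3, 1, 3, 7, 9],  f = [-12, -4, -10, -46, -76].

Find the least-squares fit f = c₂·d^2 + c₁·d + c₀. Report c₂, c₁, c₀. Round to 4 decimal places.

Normal-equation sums: Σd^2·d^2 = 9125, Σd^2·d = 1073, Σd^2 = 149, Σd·d = 149, Σd = 17, Σ1 = 5.
For Xᵀf: Σd^2·f = -8612, Σd·f = -1004, Σf = -148.
So XᵀX·[c₂, c₁, c₀]ᵀ = Xᵀf: [[9125, 1073, 149]; [1073, 149, 17]; [149, 17, 5]]·[c₂, c₁, c₀]ᵀ = [-8612, -1004, -148]ᵀ.
Row-reducing yields c₂ = -72/77, c₁ = 73/231, c₀ = -59/21.

c₂ = -0.9351, c₁ = 0.3160, c₀ = -2.8095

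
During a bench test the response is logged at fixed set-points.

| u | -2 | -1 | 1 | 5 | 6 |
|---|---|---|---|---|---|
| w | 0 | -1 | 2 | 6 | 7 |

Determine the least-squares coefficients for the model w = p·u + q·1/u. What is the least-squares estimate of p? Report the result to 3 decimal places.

p = 1.128

Entries of XᵀX: Σu·u = 67, Σu·1/u = 5, Σ1/u·1/u = 1043/450.
For Xᵀw: Σu·w = 75, Σ1/u·w = 161/30.
Δ = 67·(1043/450) − 5² = 58631/450.
p = (75·(1043/450) − 5·(161/30))/(58631/450) = 66150/58631; q = (67·(161/30) − 5·75)/(58631/450) = -6945/58631.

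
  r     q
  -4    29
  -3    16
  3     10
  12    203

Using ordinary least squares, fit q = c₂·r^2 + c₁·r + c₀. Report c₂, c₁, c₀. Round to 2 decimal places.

From the data, Σr^2·r^2 = 21154, Σr^2·r = 1664, Σr^2 = 178, Σr·r = 178, Σr = 8, Σ1 = 4.
Moment sums: Σr^2·q = 29930, Σr·q = 2302, Σq = 258.
Normal equations: [[21154, 1664, 178]; [1664, 178, 8]; [178, 8, 4]]·[c₂, c₁, c₀]ᵀ = [29930, 2302, 258]ᵀ.
Inverting the 3×3 Gram matrix, [c₂, c₁, c₀]ᵀ = [108775/72147, -82859/72147, -7096/24049]ᵀ.

c₂ = 1.51, c₁ = -1.15, c₀ = -0.30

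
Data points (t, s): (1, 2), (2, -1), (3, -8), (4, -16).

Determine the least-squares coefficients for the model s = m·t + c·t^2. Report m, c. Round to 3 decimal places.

Entries of XᵀX: Σt·t = 30, Σt·t^2 = 100, Σt^2·t^2 = 354.
Moment sums: Σt·s = -88, Σt^2·s = -330.
Eliminating c: 354·(row 1) − 100·(row 2) gives 620·m = 354·(-88) − 100·(-330) = 1848, so m = 462/155.
Then c = ((-330) − 100·(462/155))/354 = -55/31.

m = 2.981, c = -1.774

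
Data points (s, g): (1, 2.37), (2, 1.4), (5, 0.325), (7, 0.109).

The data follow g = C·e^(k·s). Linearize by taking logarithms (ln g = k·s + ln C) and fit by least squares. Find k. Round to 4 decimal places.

k = -0.5086

Let Y = ln g. Fitting Y = k·s + ln C by least squares:
Σs = 15.0000, Σ(s)² = 79.0000, Σln g = -2.1410, Σs·ln g = -19.5987.
Equations: 79.0000·k + 15.0000·ln C = -19.5987;  15.0000·k + 4·ln C = -2.1410.
Solving (det = 91.0000): k = -0.50857, ln C = 1.37190.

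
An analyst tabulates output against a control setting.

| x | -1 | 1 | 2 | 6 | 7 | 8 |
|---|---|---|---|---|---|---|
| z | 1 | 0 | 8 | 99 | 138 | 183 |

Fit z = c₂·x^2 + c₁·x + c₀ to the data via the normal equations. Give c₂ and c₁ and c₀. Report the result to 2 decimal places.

The normal system MᵀM·[c₂, c₁, c₀]ᵀ = Mᵀz is [[7811, 1079, 155]; [1079, 155, 23]; [155, 23, 6]]·[c₂, c₁, c₀]ᵀ = [22071, 3039, 429]ᵀ.
Solving the 3×3 system (Gaussian elimination) gives c₂ = 29149/9680, c₁ = -9481/9680, c₀ = -279/110.

c₂ = 3.01, c₁ = -0.98, c₀ = -2.54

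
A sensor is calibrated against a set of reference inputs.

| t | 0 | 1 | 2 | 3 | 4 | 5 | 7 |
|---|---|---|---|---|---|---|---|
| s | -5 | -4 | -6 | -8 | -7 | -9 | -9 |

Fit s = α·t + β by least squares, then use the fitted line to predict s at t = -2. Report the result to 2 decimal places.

With design matrix A, AᵀA = [[104, 22]; [22, 7]] and Aᵀs = [-176, -48]ᵀ.
det = 104·7 − 22² = 244.
α = ((-176)·7 − 22·(-48))/244 = -44/61; β = (104·(-48) − 22·(-176))/244 = -280/61.
At t = -2: ŝ = (-44/61)·(-2) + (-280/61)·(1) = -192/61.

ŝ = -3.15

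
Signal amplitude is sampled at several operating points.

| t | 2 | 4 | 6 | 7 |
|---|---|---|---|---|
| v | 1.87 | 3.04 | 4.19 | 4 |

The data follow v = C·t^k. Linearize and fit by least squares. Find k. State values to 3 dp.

With ln vᵢ as the transformed response and ln tᵢ as the regressor:
AᵀA = [[9.3992, 5.8171]; [5.8171, 4]], rhs = [7.2399, 4.5568]ᵀ  (here Σln t = 5.8171, Σ(ln t)² = 9.3992, Σln v = 4.5568, Σln t·ln v = 7.2399).
Δ = 9.3992·4 − (5.8171)² = 3.7582; k = (7.2399·4 − 5.8171·4.5568)/3.7582 = 0.65250, ln C = (9.3992·4.5568 − 5.8171·7.2399)/3.7582 = 0.19028.

k = 0.653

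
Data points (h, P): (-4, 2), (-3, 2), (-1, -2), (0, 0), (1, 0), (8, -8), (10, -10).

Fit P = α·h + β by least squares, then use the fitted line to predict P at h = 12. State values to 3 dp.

Forming AᵀA = [[191, 11]; [11, 7]] and AᵀP = [-176, -16]ᵀ gives AᵀA·[α, β]ᵀ = AᵀP.
Eliminating β: 7·(row 1) − 11·(row 2) gives 1216·α = 7·(-176) − 11·(-16) = -1056, so α = -33/38.
Then β = ((-16) − 11·(-33/38))/7 = -35/38.
At h = 12: P̂ = (-33/38)·(12) + (-35/38)·(1) = -431/38.

P̂ = -11.342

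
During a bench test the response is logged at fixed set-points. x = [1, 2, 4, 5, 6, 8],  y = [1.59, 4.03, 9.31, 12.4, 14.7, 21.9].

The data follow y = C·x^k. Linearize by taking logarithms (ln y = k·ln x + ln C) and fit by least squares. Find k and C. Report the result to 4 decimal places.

k = 1.2480, C = 1.6339

Taking logs, ln y = k·ln x + ln C, so regress ln y on ln x.
AᵀA = [[12.5270, 7.5601]; [7.5601, 6]], rhs = [19.3453, 12.3806]ᵀ  (here Σln x = 7.5601, Σ(ln x)² = 12.5270, Σln y = 12.3806, Σln x·ln y = 19.3453).
Δ = 12.5270·6 − (7.5601)² = 18.0074; k = (19.3453·6 − 7.5601·12.3806)/18.0074 = 1.24799, ln C = (12.5270·12.3806 − 7.5601·19.3453)/18.0074 = 0.49095, so C = exp(0.49095) = 1.63387.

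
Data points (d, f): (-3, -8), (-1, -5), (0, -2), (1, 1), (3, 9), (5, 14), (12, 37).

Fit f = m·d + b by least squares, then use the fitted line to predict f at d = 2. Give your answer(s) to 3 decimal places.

AᵀA·[m, b]ᵀ = Aᵀf reads: 189·m + 17·b = 571;  17·m + 7·b = 46.
(Σd·d = 189, Σd = 17, Σ1 = 7, Σd·f = 571, Σf = 46.)
Determinant 189·7 − 17² = 1034.
m = (571·7 − 17·46)/1034 = 3215/1034; b = (189·46 − 17·571)/1034 = -1013/1034.
At d = 2: f̂ = (3215/1034)·(2) + (-1013/1034)·(1) = 5417/1034.

f̂ = 5.239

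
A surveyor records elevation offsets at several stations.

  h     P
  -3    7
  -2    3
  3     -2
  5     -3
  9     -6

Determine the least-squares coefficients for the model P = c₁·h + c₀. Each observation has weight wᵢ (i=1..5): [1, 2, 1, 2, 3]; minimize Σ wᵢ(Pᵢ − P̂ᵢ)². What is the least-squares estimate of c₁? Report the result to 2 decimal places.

c₁ = -0.93

XᵀWX·[c₁, c₀]ᵀ = XᵀWP reads: 319·c₁ + 33·c₀ = -231;  33·c₁ + 9·c₀ = -13.
(Σwᵢ·h·h = 319, Σwᵢ·h = 33, Σwᵢ·1 = 9, Σwᵢ·h·P = -231, Σwᵢ·P = -13.)
det = 319·9 − 33² = 1782.
c₁ = ((-231)·9 − 33·(-13))/1782 = -25/27; c₀ = (319·(-13) − 33·(-231))/1782 = 158/81.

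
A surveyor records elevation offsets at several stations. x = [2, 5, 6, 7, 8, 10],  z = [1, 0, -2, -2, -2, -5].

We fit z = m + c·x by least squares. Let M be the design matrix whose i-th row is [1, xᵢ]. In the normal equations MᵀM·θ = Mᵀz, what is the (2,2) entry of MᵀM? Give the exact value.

278

Row 2 ↔ basis x, column 2 ↔ basis x, so (MᵀM)_{2,2} = Σᵢ (x)·(x) = (2)·(2) + (5)·(5) + (6)·(6) + (7)·(7) + (8)·(8) + (10)·(10) = 278.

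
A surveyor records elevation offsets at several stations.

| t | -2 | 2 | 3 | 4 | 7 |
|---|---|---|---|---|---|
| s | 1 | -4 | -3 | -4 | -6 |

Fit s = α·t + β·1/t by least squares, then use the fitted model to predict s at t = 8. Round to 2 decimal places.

With design matrix A, AᵀA = [[82, 5]; [5, 4897/7056]] and Aᵀs = [-77, -75/14]ᵀ.
det = 82·(4897/7056) − 5² = 112577/3528.
α = ((-77)·(4897/7056) − 5·(-75/14))/(112577/3528) = -188069/225154; β = (82·(-75/14) − 5·(-77))/(112577/3528) = -191520/112577.
At t = 8: ŝ = (-188069/225154)·(8) + (-191520/112577)·(1/8) = -776216/112577.

ŝ = -6.89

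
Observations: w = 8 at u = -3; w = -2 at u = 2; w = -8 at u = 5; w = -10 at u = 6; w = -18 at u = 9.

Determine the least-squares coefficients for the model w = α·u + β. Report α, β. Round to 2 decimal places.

α = -2.13, β = 2.08

The normal equations are: 155·α + 19·β = -290;  19·α + 5·β = -30.
(Σu·u = 155, Σu = 19, Σ1 = 5, Σu·w = -290, Σw = -30.)
Eliminating β: 5·(row 1) − 19·(row 2) gives 414·α = 5·(-290) − 19·(-30) = -880, so α = -440/207.
Then β = ((-30) − 19·(-440/207))/5 = 430/207.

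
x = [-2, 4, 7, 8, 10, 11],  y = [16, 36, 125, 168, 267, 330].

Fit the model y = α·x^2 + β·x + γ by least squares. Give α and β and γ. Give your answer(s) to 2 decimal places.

The normal system MᵀM·[α, β, γ]ᵀ = Mᵀy is [[31410, 3242, 354]; [3242, 354, 38]; [354, 38, 6]]·[α, β, γ]ᵀ = [84147, 8631, 942]ᵀ.
Inverting the 3×3 Gram matrix, [α, β, γ]ᵀ = [9547/3212, -8709/3212, -958/803]ᵀ.

α = 2.97, β = -2.71, γ = -1.19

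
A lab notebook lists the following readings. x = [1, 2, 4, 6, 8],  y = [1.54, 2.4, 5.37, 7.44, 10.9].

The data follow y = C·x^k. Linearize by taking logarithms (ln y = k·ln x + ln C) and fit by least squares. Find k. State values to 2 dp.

k = 0.95

With ln yᵢ as the transformed response and ln xᵢ as the regressor:
Over the data: Σln x = 5.9506, Σ(ln x)² = 9.9367, Σln y = 7.3837, Σln x·ln y = 11.5001.
Normal system: [[9.9367, 5.9506]; [5.9506, 5]]·[k, ln C]ᵀ = [11.5001, 7.3837]ᵀ.
Solving (det = 14.2736): k = 0.95018, ln C = 0.34590.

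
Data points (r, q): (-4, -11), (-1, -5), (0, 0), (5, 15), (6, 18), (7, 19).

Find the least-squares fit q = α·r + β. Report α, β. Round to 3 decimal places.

α = 2.904, β = -0.292

Entries of XᵀX: Σr·r = 127, Σr = 13, Σ1 = 6.
Right-hand side: Σr·q = 365, Σq = 36.
Δ = 127·6 − 13² = 593.
α = (365·6 − 13·36)/593 = 1722/593; β = (127·36 − 13·365)/593 = -173/593.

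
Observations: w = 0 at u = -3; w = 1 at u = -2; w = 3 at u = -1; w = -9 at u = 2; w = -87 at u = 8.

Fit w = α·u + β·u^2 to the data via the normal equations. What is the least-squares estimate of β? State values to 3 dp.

From the data, Σu·u = 82, Σu·u^2 = 484, Σu^2·u^2 = 4210.
For Mᵀw: Σu·w = -719, Σu^2·w = -5597.
Determinant 82·4210 − 484² = 110964.
α = ((-719)·4210 − 484·(-5597))/110964 = -53007/18494; β = (82·(-5597) − 484·(-719))/110964 = -18493/18494.

β = -1.000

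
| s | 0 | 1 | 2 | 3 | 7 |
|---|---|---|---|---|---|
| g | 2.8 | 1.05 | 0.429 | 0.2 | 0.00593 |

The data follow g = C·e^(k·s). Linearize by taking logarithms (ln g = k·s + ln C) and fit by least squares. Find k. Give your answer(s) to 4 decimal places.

Taking logs, ln g = k·s + ln C, so regress ln g on s.
Σs = 13.0000, Σ(s)² = 63.0000, Σln g = -6.5051, Σs·ln g = -42.3662.
Equations: 63.0000·k + 13.0000·ln C = -42.3662;  13.0000·k + 5·ln C = -6.5051.
Slope k = (n·Σs·ln g − Σs·Σln g)/(n·Σ(s)² − (Σs)²) = (5·-42.3662 − 13.0000·-6.5051)/146.0000 = -0.87168; ln C = (Σln g − k·Σs)/n = 0.96536.

k = -0.8717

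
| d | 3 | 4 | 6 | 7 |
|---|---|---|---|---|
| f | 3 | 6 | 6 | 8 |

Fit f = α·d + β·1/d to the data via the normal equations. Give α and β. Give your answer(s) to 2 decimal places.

With design matrix A, AᵀA = [[110, 4]; [4, 1565/7056]] and Aᵀf = [125, 65/14]ᵀ.
Eliminating β: (1565/7056)·(row 1) − 4·(row 2) gives (29627/3528)·α = (1565/7056)·125 − 4·(65/14) = 64585/7056, so α = 64585/59254.
Then β = ((65/14) − 4·(64585/59254))/(1565/7056) = 37800/29627.

α = 1.09, β = 1.28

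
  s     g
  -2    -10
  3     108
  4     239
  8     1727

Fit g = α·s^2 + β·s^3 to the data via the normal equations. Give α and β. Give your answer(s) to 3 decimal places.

α = 3.028, β = 2.994

Setting ∂/∂α … = 0 gives: 4449·α + 34003·β = 115284;  34003·α + 267033·β = 902516.
(Σs^2·s^2 = 4449, Σs^2·s^3 = 34003, Σs^3·s^3 = 267033, Σs^2·g = 115284, Σs^3·g = 902516.)
Eliminating β: 267033·(row 1) − 34003·(row 2) gives 31825808·α = 267033·115284 − 34003·902516 = 96380824, so α = 12047603/3978226.
Then β = (902516 − 34003·(12047603/3978226))/267033 = 11911479/3978226.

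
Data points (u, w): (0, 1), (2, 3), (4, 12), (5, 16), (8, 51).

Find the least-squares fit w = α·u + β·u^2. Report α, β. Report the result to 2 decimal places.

Entries of MᵀM: Σu·u = 109, Σu·u^2 = 709, Σu^2·u^2 = 4993.
For Mᵀw: Σu·w = 542, Σu^2·w = 3868.
So MᵀM·[α, β]ᵀ = Mᵀw: [[109, 709]; [709, 4993]]·[α, β]ᵀ = [542, 3868]ᵀ.
Determinant 109·4993 − 709² = 41556.
α = (542·4993 − 709·3868)/41556 = -18103/20778; β = (109·3868 − 709·542)/41556 = 18667/20778.

α = -0.87, β = 0.90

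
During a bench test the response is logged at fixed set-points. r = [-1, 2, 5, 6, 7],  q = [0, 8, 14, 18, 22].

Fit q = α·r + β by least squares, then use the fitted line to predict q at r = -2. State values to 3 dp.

Sums needed: Σr·r = 115, Σr = 19, Σ1 = 5.
And Σr·q = 348, Σq = 62.
Normal equations: [[115, 19]; [19, 5]]·[α, β]ᵀ = [348, 62]ᵀ.
det = 115·5 − 19² = 214.
α = (348·5 − 19·62)/214 = 281/107; β = (115·62 − 19·348)/214 = 259/107.
At r = -2: q̂ = (281/107)·(-2) + (259/107)·(1) = -303/107.

q̂ = -2.832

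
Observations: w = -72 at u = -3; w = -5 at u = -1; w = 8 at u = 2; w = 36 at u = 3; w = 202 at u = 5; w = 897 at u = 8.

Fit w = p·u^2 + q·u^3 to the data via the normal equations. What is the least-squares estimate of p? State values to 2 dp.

p = -1.95

From the data, Σu^2·u^2 = 4900, Σu^2·u^3 = 35924, Σu^3·u^3 = 279292.
For Xᵀw: Σu^2·w = 62161, Σu^3·w = 487499.
Normal equations: [[4900, 35924]; [35924, 279292]]·[p, q]ᵀ = [62161, 487499]ᵀ.
Δ = 4900·279292 − 35924² = 77997024.
p = (62161·279292 − 35924·487499)/77997024 = -1581709/812469; q = (4900·487499 − 35924·62161)/77997024 = 926627/464268.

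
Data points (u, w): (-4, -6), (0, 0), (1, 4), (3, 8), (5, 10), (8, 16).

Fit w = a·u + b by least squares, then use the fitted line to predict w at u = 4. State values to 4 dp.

ŵ = 8.7255

Forming MᵀM = [[115, 13]; [13, 6]] and Mᵀw = [230, 32]ᵀ gives MᵀM·[a, b]ᵀ = Mᵀw.
Δ = 115·6 − 13² = 521.
a = (230·6 − 13·32)/521 = 964/521; b = (115·32 − 13·230)/521 = 690/521.
At u = 4: ŵ = (964/521)·(4) + (690/521)·(1) = 4546/521.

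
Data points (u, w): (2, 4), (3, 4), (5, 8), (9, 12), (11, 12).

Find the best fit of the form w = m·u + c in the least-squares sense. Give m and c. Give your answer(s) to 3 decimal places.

m = 1.000, c = 2.000

With design matrix X, XᵀX = [[240, 30]; [30, 5]] and Xᵀw = [300, 40]ᵀ.
det = 240·5 − 30² = 300.
m = (300·5 − 30·40)/300 = 1; c = (240·40 − 30·300)/300 = 2.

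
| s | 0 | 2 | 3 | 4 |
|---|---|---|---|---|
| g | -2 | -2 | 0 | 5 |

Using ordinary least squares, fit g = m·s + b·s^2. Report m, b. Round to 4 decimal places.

m = -3.3945, b = 1.1560

From the data, Σs·s = 29, Σs·s^2 = 99, Σs^2·s^2 = 353.
Moment sums: Σs·g = 16, Σs^2·g = 72.
So MᵀM·[m, b]ᵀ = Mᵀg: [[29, 99]; [99, 353]]·[m, b]ᵀ = [16, 72]ᵀ.
Δ = 29·353 − 99² = 436.
m = (16·353 − 99·72)/436 = -370/109; b = (29·72 − 99·16)/436 = 126/109.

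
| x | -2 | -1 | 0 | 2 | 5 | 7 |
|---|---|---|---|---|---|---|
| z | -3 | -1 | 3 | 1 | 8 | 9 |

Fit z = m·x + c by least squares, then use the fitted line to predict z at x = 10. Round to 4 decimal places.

Setting ∂/∂m … = 0 gives: 83·m + 11·c = 112;  11·m + 6·c = 17.
Eliminating c: 6·(row 1) − 11·(row 2) gives 377·m = 6·112 − 11·17 = 485, so m = 485/377.
Then c = (17 − 11·(485/377))/6 = 179/377.
At x = 10: ẑ = (485/377)·(10) + (179/377)·(1) = 5029/377.

ẑ = 13.3395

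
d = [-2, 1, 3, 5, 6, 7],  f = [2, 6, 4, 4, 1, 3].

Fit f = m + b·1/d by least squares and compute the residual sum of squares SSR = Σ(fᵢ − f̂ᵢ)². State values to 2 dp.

SSR = 6.13

The normal equations are: 6·m + (47/35)·b = 20;  (47/35)·m + (31957/22050)·b = 541/70.
(Σ1 = 6, Σ1/d = 47/35, Σ1/d·1/d = 31957/22050, Σf = 20, Σ1/d·f = 541/70.)
Eliminating b: (31957/22050)·(row 1) − (47/35)·(row 2) gives (5066/735)·m = (31957/22050)·20 − (47/35)·(541/70) = 410297/22050, so m = 410297/151980.
Then b = ((541/70) − (47/35)·(410297/151980))/(31957/22050) = 14343/5066.
Residuals: 27202/37995, 71293/151980, 54193/151980, 22313/30396, -82508/37995, -931/8940; SSR = 930893/151980.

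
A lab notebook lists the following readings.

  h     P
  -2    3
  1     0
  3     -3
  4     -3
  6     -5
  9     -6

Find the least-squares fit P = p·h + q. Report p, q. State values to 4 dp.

The normal equations are: 147·p + 21·q = -111;  21·p + 6·q = -14.
Determinant 147·6 − 21² = 441.
p = ((-111)·6 − 21·(-14))/441 = -124/147; q = (147·(-14) − 21·(-111))/441 = 13/21.

p = -0.8435, q = 0.6190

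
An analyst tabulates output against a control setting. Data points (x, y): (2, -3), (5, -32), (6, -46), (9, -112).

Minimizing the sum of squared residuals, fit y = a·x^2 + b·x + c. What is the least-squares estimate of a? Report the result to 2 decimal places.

With design matrix A, AᵀA = [[8498, 1078, 146]; [1078, 146, 22]; [146, 22, 4]] and Aᵀy = [-11540, -1450, -193]ᵀ.
Row-reducing yields a = -37/24, b = 851/600, c = 11/50.

a = -1.54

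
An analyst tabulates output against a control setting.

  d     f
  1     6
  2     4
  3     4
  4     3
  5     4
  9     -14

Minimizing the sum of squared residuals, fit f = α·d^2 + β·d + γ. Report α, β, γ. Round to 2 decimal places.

With design matrix X, XᵀX = [[7540, 954, 136]; [954, 136, 24]; [136, 24, 6]] and Xᵀf = [-928, -68, 7]ᵀ.
Inverting the 3×3 Gram matrix, [α, β, γ]ᵀ = [-56/139, 1202/695, 4699/1390]ᵀ.

α = -0.40, β = 1.73, γ = 3.38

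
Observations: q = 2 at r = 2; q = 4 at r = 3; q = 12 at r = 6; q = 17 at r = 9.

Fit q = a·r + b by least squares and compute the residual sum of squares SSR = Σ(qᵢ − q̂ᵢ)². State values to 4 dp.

SSR = 1.5500

From the data, Σr·r = 130, Σr = 20, Σ1 = 4.
Moment sums: Σr·q = 241, Σq = 35.
Determinant 130·4 − 20² = 120.
a = (241·4 − 20·35)/120 = 11/5; b = (130·35 − 20·241)/120 = -9/4.
Residuals: -3/20, -7/20, 21/20, -11/20; SSR = 31/20.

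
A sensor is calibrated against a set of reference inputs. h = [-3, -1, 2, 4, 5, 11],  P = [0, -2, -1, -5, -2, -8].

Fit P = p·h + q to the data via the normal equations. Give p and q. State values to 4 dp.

Forming XᵀX = [[176, 18]; [18, 6]] and XᵀP = [-118, -18]ᵀ gives XᵀX·[p, q]ᵀ = XᵀP.
Δ = 176·6 − 18² = 732.
p = ((-118)·6 − 18·(-18))/732 = -32/61; q = (176·(-18) − 18·(-118))/732 = -87/61.

p = -0.5246, q = -1.4262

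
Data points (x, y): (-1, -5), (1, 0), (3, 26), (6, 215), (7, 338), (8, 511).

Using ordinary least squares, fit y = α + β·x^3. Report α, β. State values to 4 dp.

α = -2.0955, β = 0.9996

AᵀA·[α, β]ᵀ = Aᵀy reads: 6·α + 1098·β = 1085;  1098·α + 427180·β = 424713.
Determinant 6·427180 − 1098² = 1357476.
α = (1085·427180 − 1098·424713)/1357476 = -1422287/678738; β = (6·424713 − 1098·1085)/1357476 = 113079/113123.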